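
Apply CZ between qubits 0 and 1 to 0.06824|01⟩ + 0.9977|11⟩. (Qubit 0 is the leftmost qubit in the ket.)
0.06824|01⟩ - 0.9977|11⟩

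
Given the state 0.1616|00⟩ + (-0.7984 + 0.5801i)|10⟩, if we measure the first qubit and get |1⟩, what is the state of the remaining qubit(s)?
(-0.809 + 0.5878i)|0⟩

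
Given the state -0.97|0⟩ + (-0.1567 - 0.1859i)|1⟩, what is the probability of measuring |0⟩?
0.9409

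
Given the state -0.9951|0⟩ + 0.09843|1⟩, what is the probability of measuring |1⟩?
0.009688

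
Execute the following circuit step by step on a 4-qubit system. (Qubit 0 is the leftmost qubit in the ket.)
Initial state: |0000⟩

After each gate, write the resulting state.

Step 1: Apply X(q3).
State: |0001⟩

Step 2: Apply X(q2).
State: |0011⟩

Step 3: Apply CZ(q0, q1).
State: |0011⟩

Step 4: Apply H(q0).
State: 1/√2|0011⟩ + 1/√2|1011⟩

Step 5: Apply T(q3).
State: (1/2 + (1/2)i)|0011⟩ + (1/2 + (1/2)i)|1011⟩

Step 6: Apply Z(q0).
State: (1/2 + (1/2)i)|0011⟩ + (-1/2 - (1/2)i)|1011⟩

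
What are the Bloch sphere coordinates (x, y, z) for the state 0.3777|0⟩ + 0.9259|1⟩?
(0.6994, 0, -0.7146)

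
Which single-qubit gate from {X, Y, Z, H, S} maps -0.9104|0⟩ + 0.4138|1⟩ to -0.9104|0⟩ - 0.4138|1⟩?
Z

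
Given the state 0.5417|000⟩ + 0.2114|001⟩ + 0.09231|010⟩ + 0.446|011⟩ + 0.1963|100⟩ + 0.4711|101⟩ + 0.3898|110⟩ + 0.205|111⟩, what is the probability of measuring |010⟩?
0.008521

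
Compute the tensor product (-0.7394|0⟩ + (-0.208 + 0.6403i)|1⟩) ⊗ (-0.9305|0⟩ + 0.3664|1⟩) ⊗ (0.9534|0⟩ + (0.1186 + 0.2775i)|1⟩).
0.656|000⟩ + (0.0816 + 0.1909i)|001⟩ - 0.2583|010⟩ + (-0.03213 - 0.07518i)|011⟩ + (0.1845 - 0.568i)|100⟩ + (0.1883 - 0.01695i)|101⟩ + (-0.07266 + 0.2237i)|110⟩ + (-0.07414 + 0.006676i)|111⟩

amp(|b₁b₂…⟩) = product of the factor amplitudes for bits b₁, b₂, …; only kets whose every factor amplitude is nonzero survive.
|000⟩: (-0.7394)(-0.9305)(0.9534) = 0.656
|001⟩: (-0.7394)(-0.9305)(0.1186 + 0.2775i) = (0.0816 + 0.1909i)
|010⟩: (-0.7394)(0.3664)(0.9534) = -0.2583
|011⟩: (-0.7394)(0.3664)(0.1186 + 0.2775i) = (-0.03213 - 0.07518i)
|100⟩: (-0.208 + 0.6403i)(-0.9305)(0.9534) = (0.1845 - 0.568i)
|101⟩: (-0.208 + 0.6403i)(-0.9305)(0.1186 + 0.2775i) = (0.1883 - 0.01695i)
|110⟩: (-0.208 + 0.6403i)(0.3664)(0.9534) = (-0.07266 + 0.2237i)
|111⟩: (-0.208 + 0.6403i)(0.3664)(0.1186 + 0.2775i) = (-0.07414 + 0.006676i)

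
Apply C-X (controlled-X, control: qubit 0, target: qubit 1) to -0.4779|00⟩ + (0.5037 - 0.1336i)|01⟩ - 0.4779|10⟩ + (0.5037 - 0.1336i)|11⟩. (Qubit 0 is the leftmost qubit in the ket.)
-0.4779|00⟩ + (0.5037 - 0.1336i)|01⟩ + (0.5037 - 0.1336i)|10⟩ - 0.4779|11⟩

C-X leaves the control-|0⟩ kets |00⟩, |01⟩ unchanged and applies X to qubit 1 on the control-|1⟩ pair (|10⟩, |11⟩).
X = [[0, 1], [1, 0]].
With a = amp(|10⟩) = -0.4779 and b = amp(|11⟩) = (0.5037 - 0.1336i):
new amp(|10⟩) = (1)·b = (0.5037 - 0.1336i)
new amp(|11⟩) = (1)·a = -0.4779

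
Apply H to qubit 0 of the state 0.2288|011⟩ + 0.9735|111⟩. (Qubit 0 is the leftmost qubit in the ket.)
0.8502|011⟩ - 0.5266|111⟩

H on qubit 0 mixes each pair of kets that differ only in qubit 0: amplitudes (a, b) of (|…0…⟩, |…1…⟩) become ((a + b)/√2, (a − b)/√2). Kets absent from the input have amplitude 0.
(|011⟩, |111⟩): (a, b) = (0.2288, 0.9735) → (0.8502, -0.5266)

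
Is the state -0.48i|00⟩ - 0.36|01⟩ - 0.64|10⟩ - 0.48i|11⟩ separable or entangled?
Entangled

Writing the state as a|00⟩ + b|01⟩ + c|10⟩ + d|11⟩, it is a product state iff ad − bc = 0.
Here (a, b, c, d) = (-0.48i, -0.36, -0.64, -0.48i): ad − bc = (-0.48i)(-0.48i) − (-0.36)(-0.64) = -0.4608 ≠ 0, so the state is entangled.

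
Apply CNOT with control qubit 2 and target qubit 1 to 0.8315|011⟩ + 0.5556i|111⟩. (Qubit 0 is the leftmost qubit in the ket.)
0.8315|001⟩ + 0.5556i|101⟩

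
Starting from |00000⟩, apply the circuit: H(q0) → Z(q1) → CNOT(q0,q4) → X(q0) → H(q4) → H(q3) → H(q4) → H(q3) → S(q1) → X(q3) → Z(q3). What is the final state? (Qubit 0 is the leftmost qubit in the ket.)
-1/√2|00011⟩ - 1/√2|10010⟩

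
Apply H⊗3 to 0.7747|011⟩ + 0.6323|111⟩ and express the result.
0.4974|000⟩ - 0.4974|001⟩ - 0.4974|010⟩ + 0.4974|011⟩ + 0.05035|100⟩ - 0.05035|101⟩ - 0.05035|110⟩ + 0.05035|111⟩

H⊗3 gives amp(|y⟩) = (1/2√2) Σ_x (−1)^(x·y) amp(|x⟩), where x·y is the number of positions in which both x and y have a 1.
|000⟩: (0.7747 + 0.6323)/(2√2) = 0.4974
|001⟩: (-0.7747 - 0.6323)/(2√2) = -0.4974
|010⟩: (-0.7747 - 0.6323)/(2√2) = -0.4974
|011⟩: (0.7747 + 0.6323)/(2√2) = 0.4974
|100⟩: (0.7747 - 0.6323)/(2√2) = 0.05035
|101⟩: (-0.7747 + 0.6323)/(2√2) = -0.05035
|110⟩: (-0.7747 + 0.6323)/(2√2) = -0.05035
|111⟩: (0.7747 - 0.6323)/(2√2) = 0.05035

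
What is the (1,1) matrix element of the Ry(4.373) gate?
-0.5775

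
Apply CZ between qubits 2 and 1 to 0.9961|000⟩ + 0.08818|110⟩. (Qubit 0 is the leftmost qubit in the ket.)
0.9961|000⟩ + 0.08818|110⟩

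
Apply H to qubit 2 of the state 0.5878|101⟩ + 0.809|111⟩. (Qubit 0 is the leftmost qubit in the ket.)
0.4156|100⟩ - 0.4156|101⟩ + 0.572|110⟩ - 0.572|111⟩

H on qubit 2 mixes each pair of kets that differ only in qubit 2: amplitudes (a, b) of (|…0…⟩, |…1…⟩) become ((a + b)/√2, (a − b)/√2). Kets absent from the input have amplitude 0.
(|100⟩, |101⟩): (a, b) = (0, 0.5878) → (0.4156, -0.4156)
(|110⟩, |111⟩): (a, b) = (0, 0.809) → (0.572, -0.572)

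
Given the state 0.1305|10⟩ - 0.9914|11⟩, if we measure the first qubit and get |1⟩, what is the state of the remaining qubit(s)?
0.1305|0⟩ - 0.9914|1⟩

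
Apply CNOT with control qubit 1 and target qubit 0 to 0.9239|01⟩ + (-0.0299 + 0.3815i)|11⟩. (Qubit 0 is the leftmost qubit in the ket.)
(-0.0299 + 0.3815i)|01⟩ + 0.9239|11⟩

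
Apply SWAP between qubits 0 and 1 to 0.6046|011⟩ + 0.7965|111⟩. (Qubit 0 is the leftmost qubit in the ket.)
0.6046|101⟩ + 0.7965|111⟩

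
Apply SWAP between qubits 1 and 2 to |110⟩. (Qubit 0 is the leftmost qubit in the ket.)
|101⟩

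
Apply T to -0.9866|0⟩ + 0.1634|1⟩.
-0.9866|0⟩ + (0.1155 + 0.1155i)|1⟩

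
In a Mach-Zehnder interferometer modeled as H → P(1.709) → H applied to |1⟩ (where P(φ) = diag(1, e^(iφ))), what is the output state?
(0.5689 - 0.4952i)|0⟩ + (0.4311 + 0.4952i)|1⟩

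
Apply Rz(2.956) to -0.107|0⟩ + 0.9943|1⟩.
(-0.009915 + 0.1065i)|0⟩ + (0.09214 + 0.99i)|1⟩

Rz(2.956) = [[e^(−iθ/2), 0], [0, e^(iθ/2)]] with e^(±iθ/2) = cos(θ/2) ± i·sin(θ/2); θ = 2.956, cos(θ/2) ≈ 0.0926632, sin(θ/2) ≈ 0.995698.
With a = amp(|0⟩) = -0.107 and b = amp(|1⟩) = 0.9943:
new amp(|0⟩) = (0.0926632 - 0.995698i)·a = (-0.009915 + 0.1065i)
new amp(|1⟩) = (0.0926632 + 0.995698i)·b = (0.09214 + 0.99i)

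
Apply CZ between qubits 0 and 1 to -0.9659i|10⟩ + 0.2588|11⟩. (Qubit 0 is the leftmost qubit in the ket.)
-0.9659i|10⟩ - 0.2588|11⟩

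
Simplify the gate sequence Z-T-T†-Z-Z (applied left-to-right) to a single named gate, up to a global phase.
Z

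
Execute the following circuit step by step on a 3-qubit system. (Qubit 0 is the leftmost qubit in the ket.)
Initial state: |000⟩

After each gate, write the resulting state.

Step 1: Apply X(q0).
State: |100⟩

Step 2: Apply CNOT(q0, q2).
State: |101⟩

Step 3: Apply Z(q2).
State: -|101⟩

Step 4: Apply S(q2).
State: -i|101⟩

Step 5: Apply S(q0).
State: |101⟩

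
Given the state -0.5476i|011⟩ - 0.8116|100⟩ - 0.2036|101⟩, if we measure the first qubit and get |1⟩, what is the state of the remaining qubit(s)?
-0.9699|00⟩ - 0.2433|01⟩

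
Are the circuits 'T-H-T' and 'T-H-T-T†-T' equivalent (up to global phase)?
Yes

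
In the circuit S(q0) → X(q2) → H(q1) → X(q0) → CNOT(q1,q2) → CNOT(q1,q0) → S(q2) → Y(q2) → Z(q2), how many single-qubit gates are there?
7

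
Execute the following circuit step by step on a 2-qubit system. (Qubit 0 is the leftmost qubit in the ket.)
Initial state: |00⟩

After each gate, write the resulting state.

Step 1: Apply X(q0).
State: |10⟩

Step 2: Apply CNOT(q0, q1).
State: |11⟩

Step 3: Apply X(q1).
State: |10⟩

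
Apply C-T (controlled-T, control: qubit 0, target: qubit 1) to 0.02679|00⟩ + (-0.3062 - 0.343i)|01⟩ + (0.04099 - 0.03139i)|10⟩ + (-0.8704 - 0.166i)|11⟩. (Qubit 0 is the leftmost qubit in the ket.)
0.02679|00⟩ + (-0.3062 - 0.343i)|01⟩ + (0.04099 - 0.03139i)|10⟩ + (-0.4981 - 0.7328i)|11⟩

C-T leaves the control-|0⟩ kets |00⟩, |01⟩ unchanged and applies T to qubit 1 on the control-|1⟩ pair (|10⟩, |11⟩).
T = [[1, 0], [0, (1/√2 + (1/√2)i)]].
With a = amp(|10⟩) = (0.04099 - 0.03139i) and b = amp(|11⟩) = (-0.8704 - 0.166i):
new amp(|10⟩) = (1)·a = (0.04099 - 0.03139i)
new amp(|11⟩) = (1/√2 + (1/√2)i)·b = (-0.4981 - 0.7328i)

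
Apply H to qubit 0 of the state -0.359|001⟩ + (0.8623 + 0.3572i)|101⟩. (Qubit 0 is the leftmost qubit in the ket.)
(0.3559 + 0.2526i)|001⟩ + (-0.8636 - 0.2526i)|101⟩

H on qubit 0 mixes each pair of kets that differ only in qubit 0: amplitudes (a, b) of (|…0…⟩, |…1…⟩) become ((a + b)/√2, (a − b)/√2). Kets absent from the input have amplitude 0.
(|001⟩, |101⟩): (a, b) = (-0.359, (0.8623 + 0.3572i)) → ((0.3559 + 0.2526i), (-0.8636 - 0.2526i))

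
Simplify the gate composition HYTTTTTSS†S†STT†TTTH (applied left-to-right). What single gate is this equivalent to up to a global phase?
Y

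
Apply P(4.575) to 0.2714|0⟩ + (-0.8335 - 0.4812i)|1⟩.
0.2714|0⟩ + (-0.3625 + 0.8915i)|1⟩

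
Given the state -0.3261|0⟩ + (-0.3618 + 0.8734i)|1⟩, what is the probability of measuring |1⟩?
0.8937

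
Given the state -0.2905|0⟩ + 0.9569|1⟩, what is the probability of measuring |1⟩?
0.9157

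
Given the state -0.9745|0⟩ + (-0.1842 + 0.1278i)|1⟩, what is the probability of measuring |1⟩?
0.05026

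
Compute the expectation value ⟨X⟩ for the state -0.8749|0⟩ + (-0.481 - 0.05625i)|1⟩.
0.8417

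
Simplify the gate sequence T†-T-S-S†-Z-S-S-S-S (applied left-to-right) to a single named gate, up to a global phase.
Z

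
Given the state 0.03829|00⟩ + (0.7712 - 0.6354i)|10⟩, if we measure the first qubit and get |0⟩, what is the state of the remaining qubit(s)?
|0⟩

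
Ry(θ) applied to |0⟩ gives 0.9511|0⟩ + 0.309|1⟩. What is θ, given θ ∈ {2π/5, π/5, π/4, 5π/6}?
π/5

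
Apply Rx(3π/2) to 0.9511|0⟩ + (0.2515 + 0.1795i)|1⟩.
(-0.5456 - 0.1778i)|0⟩ + (-0.1778 - 0.7995i)|1⟩

Rx(3π/2) = [[cos(θ/2), −i·sin(θ/2)], [−i·sin(θ/2), cos(θ/2)]]; θ = 3π/2, cos(θ/2) ≈ -0.707107, sin(θ/2) ≈ 0.707107.
With a = amp(|0⟩) = 0.9511 and b = amp(|1⟩) = (0.2515 + 0.1795i):
new amp(|0⟩) = (-0.707107)·a + (-0.707107i)·b = (-0.5456 - 0.1778i)
new amp(|1⟩) = (-0.707107i)·a + (-0.707107)·b = (-0.1778 - 0.7995i)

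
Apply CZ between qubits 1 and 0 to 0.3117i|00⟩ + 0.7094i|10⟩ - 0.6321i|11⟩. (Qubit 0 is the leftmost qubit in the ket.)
0.3117i|00⟩ + 0.7094i|10⟩ + 0.6321i|11⟩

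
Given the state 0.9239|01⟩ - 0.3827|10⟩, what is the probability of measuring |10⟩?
0.1465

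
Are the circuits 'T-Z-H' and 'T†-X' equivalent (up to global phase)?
No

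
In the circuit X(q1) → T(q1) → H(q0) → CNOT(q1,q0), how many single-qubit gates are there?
3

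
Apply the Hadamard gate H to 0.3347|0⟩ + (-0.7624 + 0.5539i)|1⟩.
(-0.3024 + 0.3917i)|0⟩ + (0.7758 - 0.3917i)|1⟩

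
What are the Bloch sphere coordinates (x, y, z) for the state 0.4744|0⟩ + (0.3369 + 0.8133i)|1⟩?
(0.3197, 0.7717, -0.5499)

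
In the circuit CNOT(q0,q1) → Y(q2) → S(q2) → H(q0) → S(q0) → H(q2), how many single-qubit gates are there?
5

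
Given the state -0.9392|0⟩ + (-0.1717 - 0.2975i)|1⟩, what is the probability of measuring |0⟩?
0.8821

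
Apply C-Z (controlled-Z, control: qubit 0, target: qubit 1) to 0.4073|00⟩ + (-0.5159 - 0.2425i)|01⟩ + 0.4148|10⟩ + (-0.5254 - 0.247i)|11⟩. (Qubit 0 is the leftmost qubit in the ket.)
0.4073|00⟩ + (-0.5159 - 0.2425i)|01⟩ + 0.4148|10⟩ + (0.5254 + 0.247i)|11⟩

C-Z leaves the control-|0⟩ kets |00⟩, |01⟩ unchanged and applies Z to qubit 1 on the control-|1⟩ pair (|10⟩, |11⟩).
Z = [[1, 0], [0, -1]].
With a = amp(|10⟩) = 0.4148 and b = amp(|11⟩) = (-0.5254 - 0.247i):
new amp(|10⟩) = (1)·a = 0.4148
new amp(|11⟩) = (-1)·b = (0.5254 + 0.247i)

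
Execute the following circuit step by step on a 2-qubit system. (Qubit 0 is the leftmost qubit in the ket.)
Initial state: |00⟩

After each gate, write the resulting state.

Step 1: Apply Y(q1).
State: i|01⟩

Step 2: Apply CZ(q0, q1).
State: i|01⟩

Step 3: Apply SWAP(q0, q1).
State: i|10⟩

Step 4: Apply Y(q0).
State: |00⟩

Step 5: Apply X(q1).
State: |01⟩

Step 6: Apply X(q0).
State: |11⟩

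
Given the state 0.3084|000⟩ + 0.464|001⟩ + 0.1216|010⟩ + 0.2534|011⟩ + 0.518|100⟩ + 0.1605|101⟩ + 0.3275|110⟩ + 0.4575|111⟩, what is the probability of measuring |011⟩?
0.06421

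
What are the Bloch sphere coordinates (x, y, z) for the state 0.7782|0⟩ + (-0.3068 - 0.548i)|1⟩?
(-0.4775, -0.8529, 0.2112)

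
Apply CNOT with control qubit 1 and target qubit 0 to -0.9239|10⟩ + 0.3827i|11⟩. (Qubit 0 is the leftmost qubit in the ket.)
0.3827i|01⟩ - 0.9239|10⟩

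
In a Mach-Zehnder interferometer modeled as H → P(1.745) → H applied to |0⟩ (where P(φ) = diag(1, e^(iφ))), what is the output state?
(0.4133 + 0.4924i)|0⟩ + (0.5867 - 0.4924i)|1⟩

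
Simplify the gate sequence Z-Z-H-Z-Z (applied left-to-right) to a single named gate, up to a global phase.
H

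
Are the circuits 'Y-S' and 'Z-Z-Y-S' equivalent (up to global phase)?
Yes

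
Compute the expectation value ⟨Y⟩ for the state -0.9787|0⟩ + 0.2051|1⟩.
0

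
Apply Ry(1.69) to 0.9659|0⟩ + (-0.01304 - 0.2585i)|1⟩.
(0.6509 + 0.1934i)|0⟩ + (0.7138 - 0.1716i)|1⟩

Ry(1.69) = [[cos(θ/2), −sin(θ/2)], [sin(θ/2), cos(θ/2)]]; θ = 1.69, cos(θ/2) ≈ 0.663731, sin(θ/2) ≈ 0.747971.
With a = amp(|0⟩) = 0.9659 and b = amp(|1⟩) = (-0.01304 - 0.2585i):
new amp(|0⟩) = (0.663731)·a + (-0.747971)·b = (0.6509 + 0.1934i)
new amp(|1⟩) = (0.747971)·a + (0.663731)·b = (0.7138 - 0.1716i)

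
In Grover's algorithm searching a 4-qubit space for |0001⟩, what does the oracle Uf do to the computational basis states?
Uf|x⟩ = -|x⟩ if x = 0001, else |x⟩ (phase flip on target)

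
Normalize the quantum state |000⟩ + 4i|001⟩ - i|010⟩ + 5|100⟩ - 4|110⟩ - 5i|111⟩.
0.1091|000⟩ + 0.4364i|001⟩ - 0.1091i|010⟩ + 0.5455|100⟩ - 0.4364|110⟩ - 0.5455i|111⟩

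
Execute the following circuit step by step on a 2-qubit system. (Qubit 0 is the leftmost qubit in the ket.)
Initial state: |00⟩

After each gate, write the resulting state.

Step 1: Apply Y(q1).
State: i|01⟩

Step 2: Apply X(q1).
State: i|00⟩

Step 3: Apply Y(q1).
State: -|01⟩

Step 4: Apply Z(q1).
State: |01⟩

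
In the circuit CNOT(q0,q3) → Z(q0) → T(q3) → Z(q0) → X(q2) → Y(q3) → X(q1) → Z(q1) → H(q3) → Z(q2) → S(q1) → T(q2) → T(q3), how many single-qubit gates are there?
12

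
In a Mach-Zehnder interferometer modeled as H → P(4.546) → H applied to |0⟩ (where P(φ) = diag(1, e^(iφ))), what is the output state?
(0.4172 - 0.4931i)|0⟩ + (0.5828 + 0.4931i)|1⟩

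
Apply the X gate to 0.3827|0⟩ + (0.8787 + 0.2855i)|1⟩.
(0.8787 + 0.2855i)|0⟩ + 0.3827|1⟩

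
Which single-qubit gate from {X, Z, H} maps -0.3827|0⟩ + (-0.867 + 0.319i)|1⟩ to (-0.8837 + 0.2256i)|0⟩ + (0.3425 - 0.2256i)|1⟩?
H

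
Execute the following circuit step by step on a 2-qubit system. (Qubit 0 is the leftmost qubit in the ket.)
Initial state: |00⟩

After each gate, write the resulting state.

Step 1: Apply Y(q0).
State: i|10⟩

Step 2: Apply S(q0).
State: -|10⟩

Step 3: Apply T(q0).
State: (-1/√2 - (1/√2)i)|10⟩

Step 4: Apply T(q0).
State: -i|10⟩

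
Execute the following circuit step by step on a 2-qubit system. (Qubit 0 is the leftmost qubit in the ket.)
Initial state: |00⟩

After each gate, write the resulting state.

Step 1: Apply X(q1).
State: |01⟩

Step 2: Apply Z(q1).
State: -|01⟩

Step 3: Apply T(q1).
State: (-1/√2 - (1/√2)i)|01⟩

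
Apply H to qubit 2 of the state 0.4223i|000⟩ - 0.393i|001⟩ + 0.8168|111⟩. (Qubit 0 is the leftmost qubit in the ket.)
0.02072i|000⟩ + 0.5765i|001⟩ + 0.5776|110⟩ - 0.5776|111⟩

H on qubit 2 mixes each pair of kets that differ only in qubit 2: amplitudes (a, b) of (|…0…⟩, |…1…⟩) become ((a + b)/√2, (a − b)/√2). Kets absent from the input have amplitude 0.
(|000⟩, |001⟩): (a, b) = (0.4223i, -0.393i) → (0.02072i, 0.5765i)
(|110⟩, |111⟩): (a, b) = (0, 0.8168) → (0.5776, -0.5776)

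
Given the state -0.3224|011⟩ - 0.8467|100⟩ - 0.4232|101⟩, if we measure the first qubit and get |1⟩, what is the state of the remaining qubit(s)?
-0.8945|00⟩ - 0.4471|01⟩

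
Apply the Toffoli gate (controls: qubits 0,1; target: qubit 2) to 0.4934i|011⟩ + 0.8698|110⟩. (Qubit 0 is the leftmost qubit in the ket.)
0.4934i|011⟩ + 0.8698|111⟩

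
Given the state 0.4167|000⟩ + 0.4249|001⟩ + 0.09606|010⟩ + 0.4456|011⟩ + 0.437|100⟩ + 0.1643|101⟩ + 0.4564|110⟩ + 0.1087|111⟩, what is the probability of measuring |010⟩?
0.009228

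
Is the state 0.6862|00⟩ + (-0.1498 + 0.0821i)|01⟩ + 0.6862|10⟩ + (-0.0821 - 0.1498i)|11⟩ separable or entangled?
Entangled

Writing the state as a|00⟩ + b|01⟩ + c|10⟩ + d|11⟩, it is a product state iff ad − bc = 0.
Here (a, b, c, d) = (0.6862, (-0.1498 + 0.0821i), 0.6862, (-0.0821 - 0.1498i)): ad − bc = (0.6862)(-0.0821 - 0.1498i) − (-0.1498 + 0.0821i)(0.6862) = (0.04646 - 0.1591i) ≠ 0, so the state is entangled.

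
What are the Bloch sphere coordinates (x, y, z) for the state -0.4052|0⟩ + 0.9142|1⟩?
(-0.7409, 0, -0.6716)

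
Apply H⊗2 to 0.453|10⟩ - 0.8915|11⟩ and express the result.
-0.2193|00⟩ + 0.6723|01⟩ + 0.2193|10⟩ - 0.6723|11⟩

H⊗2 gives amp(|y⟩) = (1/2) Σ_x (−1)^(x·y) amp(|x⟩), where x·y is the number of positions in which both x and y have a 1.
|00⟩: (0.453 - 0.8915)/2 = -0.2193
|01⟩: (0.453 + 0.8915)/2 = 0.6723
|10⟩: (-0.453 + 0.8915)/2 = 0.2193
|11⟩: (-0.453 - 0.8915)/2 = -0.6723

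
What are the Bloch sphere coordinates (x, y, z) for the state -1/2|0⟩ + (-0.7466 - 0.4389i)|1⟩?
(0.7466, 0.4389, -0.5)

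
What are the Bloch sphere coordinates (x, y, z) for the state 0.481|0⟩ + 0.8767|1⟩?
(0.8434, 0, -0.5372)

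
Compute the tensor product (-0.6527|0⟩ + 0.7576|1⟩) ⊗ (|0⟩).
-0.6527|00⟩ + 0.7576|10⟩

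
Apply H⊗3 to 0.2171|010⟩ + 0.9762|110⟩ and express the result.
0.4219|000⟩ + 0.4219|001⟩ - 0.4219|010⟩ - 0.4219|011⟩ - 0.2684|100⟩ - 0.2684|101⟩ + 0.2684|110⟩ + 0.2684|111⟩

H⊗3 gives amp(|y⟩) = (1/2√2) Σ_x (−1)^(x·y) amp(|x⟩), where x·y is the number of positions in which both x and y have a 1.
|000⟩: (0.2171 + 0.9762)/(2√2) = 0.4219
|001⟩: (0.2171 + 0.9762)/(2√2) = 0.4219
|010⟩: (-0.2171 - 0.9762)/(2√2) = -0.4219
|011⟩: (-0.2171 - 0.9762)/(2√2) = -0.4219
|100⟩: (0.2171 - 0.9762)/(2√2) = -0.2684
|101⟩: (0.2171 - 0.9762)/(2√2) = -0.2684
|110⟩: (-0.2171 + 0.9762)/(2√2) = 0.2684
|111⟩: (-0.2171 + 0.9762)/(2√2) = 0.2684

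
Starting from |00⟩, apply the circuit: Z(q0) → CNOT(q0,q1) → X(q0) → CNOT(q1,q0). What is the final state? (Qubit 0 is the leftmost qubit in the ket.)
|10⟩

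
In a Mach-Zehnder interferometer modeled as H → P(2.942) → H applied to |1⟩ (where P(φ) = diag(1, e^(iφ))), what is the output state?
(0.9901 - 0.09914i)|0⟩ + (0.009926 + 0.09914i)|1⟩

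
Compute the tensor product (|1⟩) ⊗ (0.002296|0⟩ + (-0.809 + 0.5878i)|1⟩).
0.002296|10⟩ + (-0.809 + 0.5878i)|11⟩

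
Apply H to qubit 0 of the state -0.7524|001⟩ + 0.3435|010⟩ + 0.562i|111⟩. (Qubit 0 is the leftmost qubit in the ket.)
-0.532|001⟩ + 0.2429|010⟩ + 0.3974i|011⟩ - 0.532|101⟩ + 0.2429|110⟩ - 0.3974i|111⟩

H on qubit 0 mixes each pair of kets that differ only in qubit 0: amplitudes (a, b) of (|…0…⟩, |…1…⟩) become ((a + b)/√2, (a − b)/√2). Kets absent from the input have amplitude 0.
(|001⟩, |101⟩): (a, b) = (-0.7524, 0) → (-0.532, -0.532)
(|010⟩, |110⟩): (a, b) = (0.3435, 0) → (0.2429, 0.2429)
(|011⟩, |111⟩): (a, b) = (0, 0.562i) → (0.3974i, -0.3974i)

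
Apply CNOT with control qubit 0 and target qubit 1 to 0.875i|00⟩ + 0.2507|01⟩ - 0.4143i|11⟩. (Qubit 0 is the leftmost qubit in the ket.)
0.875i|00⟩ + 0.2507|01⟩ - 0.4143i|10⟩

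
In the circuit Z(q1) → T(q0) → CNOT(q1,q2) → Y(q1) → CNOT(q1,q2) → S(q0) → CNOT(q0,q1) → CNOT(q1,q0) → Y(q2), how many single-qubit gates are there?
5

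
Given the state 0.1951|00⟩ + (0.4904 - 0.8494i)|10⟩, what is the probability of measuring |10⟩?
0.962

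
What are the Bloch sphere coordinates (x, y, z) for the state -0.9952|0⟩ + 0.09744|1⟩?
(-0.1939, 0, 0.9809)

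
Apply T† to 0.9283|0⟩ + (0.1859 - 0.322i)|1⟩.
0.9283|0⟩ + (-0.09624 - 0.3591i)|1⟩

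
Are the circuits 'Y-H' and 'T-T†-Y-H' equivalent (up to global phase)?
Yes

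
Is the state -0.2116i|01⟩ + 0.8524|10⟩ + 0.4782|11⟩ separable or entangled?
Entangled

Writing the state as a|00⟩ + b|01⟩ + c|10⟩ + d|11⟩, it is a product state iff ad − bc = 0.
Here (a, b, c, d) = (0, -0.2116i, 0.8524, 0.4782): ad − bc = (0)(0.4782) − (-0.2116i)(0.8524) = 0.1804i ≠ 0, so the state is entangled.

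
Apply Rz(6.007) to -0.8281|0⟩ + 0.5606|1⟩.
(0.8202 + 0.114i)|0⟩ + (-0.5553 + 0.07717i)|1⟩

Rz(6.007) = [[e^(−iθ/2), 0], [0, e^(iθ/2)]] with e^(±iθ/2) = cos(θ/2) ± i·sin(θ/2); θ = 6.007, cos(θ/2) ≈ -0.99048, sin(θ/2) ≈ 0.137654.
With a = amp(|0⟩) = -0.8281 and b = amp(|1⟩) = 0.5606:
new amp(|0⟩) = (-0.99048 - 0.137654i)·a = (0.8202 + 0.114i)
new amp(|1⟩) = (-0.99048 + 0.137654i)·b = (-0.5553 + 0.07717i)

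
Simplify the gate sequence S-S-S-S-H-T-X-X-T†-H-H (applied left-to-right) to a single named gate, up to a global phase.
H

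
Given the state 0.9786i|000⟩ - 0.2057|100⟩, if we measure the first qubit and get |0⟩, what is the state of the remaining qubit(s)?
i|00⟩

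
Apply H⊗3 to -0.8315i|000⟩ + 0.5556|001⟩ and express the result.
(0.1964 - 0.294i)|000⟩ + (-0.1964 - 0.294i)|001⟩ + (0.1964 - 0.294i)|010⟩ + (-0.1964 - 0.294i)|011⟩ + (0.1964 - 0.294i)|100⟩ + (-0.1964 - 0.294i)|101⟩ + (0.1964 - 0.294i)|110⟩ + (-0.1964 - 0.294i)|111⟩

H⊗3 gives amp(|y⟩) = (1/2√2) Σ_x (−1)^(x·y) amp(|x⟩), where x·y is the number of positions in which both x and y have a 1.
|000⟩: (-0.8315i + 0.5556)/(2√2) = (0.1964 - 0.294i)
|001⟩: (-0.8315i - 0.5556)/(2√2) = (-0.1964 - 0.294i)
|010⟩: (-0.8315i + 0.5556)/(2√2) = (0.1964 - 0.294i)
|011⟩: (-0.8315i - 0.5556)/(2√2) = (-0.1964 - 0.294i)
|100⟩: (-0.8315i + 0.5556)/(2√2) = (0.1964 - 0.294i)
|101⟩: (-0.8315i - 0.5556)/(2√2) = (-0.1964 - 0.294i)
|110⟩: (-0.8315i + 0.5556)/(2√2) = (0.1964 - 0.294i)
|111⟩: (-0.8315i - 0.5556)/(2√2) = (-0.1964 - 0.294i)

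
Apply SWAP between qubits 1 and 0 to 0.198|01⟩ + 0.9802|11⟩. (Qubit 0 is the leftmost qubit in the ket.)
0.198|10⟩ + 0.9802|11⟩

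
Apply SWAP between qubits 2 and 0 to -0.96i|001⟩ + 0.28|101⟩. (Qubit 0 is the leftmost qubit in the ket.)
-0.96i|100⟩ + 0.28|101⟩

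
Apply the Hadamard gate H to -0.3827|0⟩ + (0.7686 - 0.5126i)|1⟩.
(0.2729 - 0.3625i)|0⟩ + (-0.8141 + 0.3625i)|1⟩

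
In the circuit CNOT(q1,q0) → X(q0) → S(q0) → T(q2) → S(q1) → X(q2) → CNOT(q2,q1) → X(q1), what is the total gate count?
8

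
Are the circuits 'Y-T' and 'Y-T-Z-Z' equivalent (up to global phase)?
Yes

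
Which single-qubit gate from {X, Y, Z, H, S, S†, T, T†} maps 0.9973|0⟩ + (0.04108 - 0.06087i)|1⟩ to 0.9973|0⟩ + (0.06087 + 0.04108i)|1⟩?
S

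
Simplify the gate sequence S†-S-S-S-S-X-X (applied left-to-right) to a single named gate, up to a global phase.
S†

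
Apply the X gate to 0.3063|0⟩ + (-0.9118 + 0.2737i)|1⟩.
(-0.9118 + 0.2737i)|0⟩ + 0.3063|1⟩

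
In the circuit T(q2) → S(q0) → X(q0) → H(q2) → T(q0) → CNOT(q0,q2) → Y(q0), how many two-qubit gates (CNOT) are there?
1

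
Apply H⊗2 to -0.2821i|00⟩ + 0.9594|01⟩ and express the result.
(0.4797 - 0.1411i)|00⟩ + (-0.4797 - 0.1411i)|01⟩ + (0.4797 - 0.1411i)|10⟩ + (-0.4797 - 0.1411i)|11⟩

H⊗2 gives amp(|y⟩) = (1/2) Σ_x (−1)^(x·y) amp(|x⟩), where x·y is the number of positions in which both x and y have a 1.
|00⟩: (-0.2821i + 0.9594)/2 = (0.4797 - 0.1411i)
|01⟩: (-0.2821i - 0.9594)/2 = (-0.4797 - 0.1411i)
|10⟩: (-0.2821i + 0.9594)/2 = (0.4797 - 0.1411i)
|11⟩: (-0.2821i - 0.9594)/2 = (-0.4797 - 0.1411i)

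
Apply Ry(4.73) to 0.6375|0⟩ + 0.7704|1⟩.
-0.9947|0⟩ - 0.1027|1⟩

Ry(4.73) = [[cos(θ/2), −sin(θ/2)], [sin(θ/2), cos(θ/2)]]; θ = 4.73, cos(θ/2) ≈ -0.713306, sin(θ/2) ≈ 0.700853.
With a = amp(|0⟩) = 0.6375 and b = amp(|1⟩) = 0.7704:
new amp(|0⟩) = (-0.713306)·a + (-0.700853)·b = -0.9947
new amp(|1⟩) = (0.700853)·a + (-0.713306)·b = -0.1027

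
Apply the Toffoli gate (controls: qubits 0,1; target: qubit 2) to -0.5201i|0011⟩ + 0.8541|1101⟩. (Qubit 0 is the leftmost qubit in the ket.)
-0.5201i|0011⟩ + 0.8541|1111⟩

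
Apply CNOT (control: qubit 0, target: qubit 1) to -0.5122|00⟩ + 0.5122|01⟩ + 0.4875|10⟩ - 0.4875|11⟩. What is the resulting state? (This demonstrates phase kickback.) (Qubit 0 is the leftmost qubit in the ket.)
-0.5122|00⟩ + 0.5122|01⟩ - 0.4875|10⟩ + 0.4875|11⟩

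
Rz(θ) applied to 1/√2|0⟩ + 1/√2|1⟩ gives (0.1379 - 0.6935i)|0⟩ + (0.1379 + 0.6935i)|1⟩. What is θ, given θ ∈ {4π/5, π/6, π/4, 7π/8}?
7π/8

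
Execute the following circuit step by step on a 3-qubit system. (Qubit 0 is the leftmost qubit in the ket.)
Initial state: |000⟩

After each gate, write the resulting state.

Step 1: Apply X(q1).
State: |010⟩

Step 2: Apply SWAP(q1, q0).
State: |100⟩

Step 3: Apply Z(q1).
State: |100⟩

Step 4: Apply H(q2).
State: 1/√2|100⟩ + 1/√2|101⟩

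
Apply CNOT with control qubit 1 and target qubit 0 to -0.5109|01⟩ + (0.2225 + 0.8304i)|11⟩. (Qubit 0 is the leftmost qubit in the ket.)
(0.2225 + 0.8304i)|01⟩ - 0.5109|11⟩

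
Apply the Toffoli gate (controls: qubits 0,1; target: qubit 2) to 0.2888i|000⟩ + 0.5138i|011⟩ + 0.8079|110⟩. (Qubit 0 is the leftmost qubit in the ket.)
0.2888i|000⟩ + 0.5138i|011⟩ + 0.8079|111⟩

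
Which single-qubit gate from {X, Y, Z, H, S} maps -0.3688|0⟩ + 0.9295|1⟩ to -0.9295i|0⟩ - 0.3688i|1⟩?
Y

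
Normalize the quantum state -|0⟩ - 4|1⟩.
-0.2425|0⟩ - 0.9701|1⟩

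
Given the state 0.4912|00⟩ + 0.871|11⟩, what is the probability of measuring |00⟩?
0.2413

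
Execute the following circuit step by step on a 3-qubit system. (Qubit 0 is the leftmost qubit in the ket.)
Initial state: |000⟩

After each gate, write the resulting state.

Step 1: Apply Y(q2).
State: i|001⟩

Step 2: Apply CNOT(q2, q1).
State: i|011⟩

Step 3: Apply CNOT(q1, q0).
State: i|111⟩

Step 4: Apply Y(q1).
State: |101⟩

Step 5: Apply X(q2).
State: |100⟩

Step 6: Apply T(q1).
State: |100⟩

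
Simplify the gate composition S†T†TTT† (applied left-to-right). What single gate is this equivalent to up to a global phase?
S†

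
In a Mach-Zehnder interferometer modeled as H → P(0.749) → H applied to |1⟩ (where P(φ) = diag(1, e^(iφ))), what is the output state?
(0.1338 - 0.3405i)|0⟩ + (0.8662 + 0.3405i)|1⟩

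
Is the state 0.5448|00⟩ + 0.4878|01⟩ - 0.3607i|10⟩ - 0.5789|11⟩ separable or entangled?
Entangled

Writing the state as a|00⟩ + b|01⟩ + c|10⟩ + d|11⟩, it is a product state iff ad − bc = 0.
Here (a, b, c, d) = (0.5448, 0.4878, -0.3607i, -0.5789): ad − bc = (0.5448)(-0.5789) − (0.4878)(-0.3607i) = (-0.3154 + 0.1759i) ≠ 0, so the state is entangled.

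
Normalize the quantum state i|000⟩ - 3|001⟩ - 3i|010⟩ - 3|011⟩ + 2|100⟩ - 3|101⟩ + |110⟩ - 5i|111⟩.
0.1222i|000⟩ - 0.3665|001⟩ - 0.3665i|010⟩ - 0.3665|011⟩ + 0.2443|100⟩ - 0.3665|101⟩ + 0.1222|110⟩ - 0.6108i|111⟩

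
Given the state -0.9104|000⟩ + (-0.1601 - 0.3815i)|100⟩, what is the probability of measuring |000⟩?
0.8288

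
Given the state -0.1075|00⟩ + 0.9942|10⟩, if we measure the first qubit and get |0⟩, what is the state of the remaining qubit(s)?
-|0⟩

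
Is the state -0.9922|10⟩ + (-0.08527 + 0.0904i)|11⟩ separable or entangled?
Separable

Writing the state as a|00⟩ + b|01⟩ + c|10⟩ + d|11⟩, it is a product state iff ad − bc = 0.
Here (a, b, c, d) = (0, 0, -0.9922, (-0.08527 + 0.0904i)): ad − bc = (0)(-0.08527 + 0.0904i) − (0)(-0.9922) = 0, so the state is separable.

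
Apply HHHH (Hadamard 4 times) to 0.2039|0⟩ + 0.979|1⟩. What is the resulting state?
0.2039|0⟩ + 0.979|1⟩

H² = I, so an even number of Hadamards cancels: H^4 = I and the state is unchanged.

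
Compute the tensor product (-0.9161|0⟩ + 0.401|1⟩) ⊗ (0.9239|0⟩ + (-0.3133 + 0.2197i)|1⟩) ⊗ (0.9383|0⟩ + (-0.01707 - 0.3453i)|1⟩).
-0.7942|000⟩ + (0.01445 + 0.2923i)|001⟩ + (0.2693 - 0.1888i)|010⟩ + (-0.0744 - 0.09567i)|011⟩ + 0.3476|100⟩ + (-0.006324 - 0.1279i)|101⟩ + (-0.1179 + 0.08266i)|110⟩ + (0.03257 + 0.04188i)|111⟩

amp(|b₁b₂…⟩) = product of the factor amplitudes for bits b₁, b₂, …; only kets whose every factor amplitude is nonzero survive.
|000⟩: (-0.9161)(0.9239)(0.9383) = -0.7942
|001⟩: (-0.9161)(0.9239)(-0.01707 - 0.3453i) = (0.01445 + 0.2923i)
|010⟩: (-0.9161)(-0.3133 + 0.2197i)(0.9383) = (0.2693 - 0.1888i)
|011⟩: (-0.9161)(-0.3133 + 0.2197i)(-0.01707 - 0.3453i) = (-0.0744 - 0.09567i)
|100⟩: (0.401)(0.9239)(0.9383) = 0.3476
|101⟩: (0.401)(0.9239)(-0.01707 - 0.3453i) = (-0.006324 - 0.1279i)
|110⟩: (0.401)(-0.3133 + 0.2197i)(0.9383) = (-0.1179 + 0.08266i)
|111⟩: (0.401)(-0.3133 + 0.2197i)(-0.01707 - 0.3453i) = (0.03257 + 0.04188i)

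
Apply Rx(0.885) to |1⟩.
-0.4282i|0⟩ + 0.9037|1⟩

Rx(0.885) = [[cos(θ/2), −i·sin(θ/2)], [−i·sin(θ/2), cos(θ/2)]]; θ = 0.885, cos(θ/2) ≈ 0.903684, sin(θ/2) ≈ 0.4282.
With a = amp(|0⟩) = 0 and b = amp(|1⟩) = 1:
new amp(|0⟩) = (0.903684)·a + (-0.4282i)·b = -0.4282i
new amp(|1⟩) = (-0.4282i)·a + (0.903684)·b = 0.9037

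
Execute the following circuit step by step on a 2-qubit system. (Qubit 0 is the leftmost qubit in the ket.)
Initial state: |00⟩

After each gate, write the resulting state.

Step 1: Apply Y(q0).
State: i|10⟩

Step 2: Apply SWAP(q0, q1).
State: i|01⟩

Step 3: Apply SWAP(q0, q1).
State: i|10⟩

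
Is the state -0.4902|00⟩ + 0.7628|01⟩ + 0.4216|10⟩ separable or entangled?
Entangled

Writing the state as a|00⟩ + b|01⟩ + c|10⟩ + d|11⟩, it is a product state iff ad − bc = 0.
Here (a, b, c, d) = (-0.4902, 0.7628, 0.4216, 0): ad − bc = (-0.4902)(0) − (0.7628)(0.4216) = -0.3216 ≠ 0, so the state is entangled.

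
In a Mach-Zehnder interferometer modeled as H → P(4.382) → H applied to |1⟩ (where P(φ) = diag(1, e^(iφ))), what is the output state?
(0.6622 + 0.473i)|0⟩ + (0.3378 - 0.473i)|1⟩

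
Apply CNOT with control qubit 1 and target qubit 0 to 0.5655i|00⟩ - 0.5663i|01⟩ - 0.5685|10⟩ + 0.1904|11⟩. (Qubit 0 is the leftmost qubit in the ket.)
0.5655i|00⟩ + 0.1904|01⟩ - 0.5685|10⟩ - 0.5663i|11⟩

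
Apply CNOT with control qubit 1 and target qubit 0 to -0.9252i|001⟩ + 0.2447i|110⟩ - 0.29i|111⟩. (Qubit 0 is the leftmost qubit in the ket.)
-0.9252i|001⟩ + 0.2447i|010⟩ - 0.29i|011⟩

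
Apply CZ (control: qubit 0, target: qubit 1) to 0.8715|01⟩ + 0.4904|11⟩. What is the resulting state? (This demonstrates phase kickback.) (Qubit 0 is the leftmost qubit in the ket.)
0.8715|01⟩ - 0.4904|11⟩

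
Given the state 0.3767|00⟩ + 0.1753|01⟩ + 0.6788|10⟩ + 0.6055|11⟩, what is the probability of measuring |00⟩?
0.1419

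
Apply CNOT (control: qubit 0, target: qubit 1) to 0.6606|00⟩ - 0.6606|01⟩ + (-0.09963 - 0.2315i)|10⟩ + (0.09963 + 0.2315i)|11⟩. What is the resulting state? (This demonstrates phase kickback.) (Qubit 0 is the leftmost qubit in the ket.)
0.6606|00⟩ - 0.6606|01⟩ + (0.09963 + 0.2315i)|10⟩ + (-0.09963 - 0.2315i)|11⟩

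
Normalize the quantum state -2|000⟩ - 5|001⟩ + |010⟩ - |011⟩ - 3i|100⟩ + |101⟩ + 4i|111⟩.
-0.2649|000⟩ - 0.6623|001⟩ + 0.1325|010⟩ - 0.1325|011⟩ - 0.3974i|100⟩ + 0.1325|101⟩ + 0.5298i|111⟩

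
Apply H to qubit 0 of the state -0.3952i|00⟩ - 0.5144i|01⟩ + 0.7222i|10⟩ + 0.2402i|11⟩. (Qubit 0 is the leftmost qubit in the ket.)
0.2312i|00⟩ - 0.1939i|01⟩ - 0.7901i|10⟩ - 0.5336i|11⟩

H on qubit 0 mixes each pair of kets that differ only in qubit 0: amplitudes (a, b) of (|…0…⟩, |…1…⟩) become ((a + b)/√2, (a − b)/√2). Kets absent from the input have amplitude 0.
(|00⟩, |10⟩): (a, b) = (-0.3952i, 0.7222i) → (0.2312i, -0.7901i)
(|01⟩, |11⟩): (a, b) = (-0.5144i, 0.2402i) → (-0.1939i, -0.5336i)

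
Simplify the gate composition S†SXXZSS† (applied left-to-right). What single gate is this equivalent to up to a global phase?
Z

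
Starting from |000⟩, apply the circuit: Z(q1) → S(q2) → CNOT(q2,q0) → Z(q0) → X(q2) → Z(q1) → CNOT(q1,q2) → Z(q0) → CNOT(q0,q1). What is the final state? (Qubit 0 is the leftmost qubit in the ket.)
|001⟩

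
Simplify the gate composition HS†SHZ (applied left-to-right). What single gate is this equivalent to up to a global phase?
Z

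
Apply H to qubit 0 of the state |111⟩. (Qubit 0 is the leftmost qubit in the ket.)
1/√2|011⟩ - 1/√2|111⟩

H on qubit 0 mixes each pair of kets that differ only in qubit 0: amplitudes (a, b) of (|…0…⟩, |…1…⟩) become ((a + b)/√2, (a − b)/√2). Kets absent from the input have amplitude 0.
(|011⟩, |111⟩): (a, b) = (0, 1) → (1/√2, -1/√2)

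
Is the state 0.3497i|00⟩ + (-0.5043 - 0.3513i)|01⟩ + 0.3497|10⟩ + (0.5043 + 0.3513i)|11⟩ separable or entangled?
Entangled

Writing the state as a|00⟩ + b|01⟩ + c|10⟩ + d|11⟩, it is a product state iff ad − bc = 0.
Here (a, b, c, d) = (0.3497i, (-0.5043 - 0.3513i), 0.3497, (0.5043 + 0.3513i)): ad − bc = (0.3497i)(0.5043 + 0.3513i) − (-0.5043 - 0.3513i)(0.3497) = (0.0535 + 0.2992i) ≠ 0, so the state is entangled.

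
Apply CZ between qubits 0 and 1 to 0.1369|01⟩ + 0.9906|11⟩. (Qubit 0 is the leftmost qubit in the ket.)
0.1369|01⟩ - 0.9906|11⟩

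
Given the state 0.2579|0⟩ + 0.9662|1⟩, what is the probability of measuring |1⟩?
0.9335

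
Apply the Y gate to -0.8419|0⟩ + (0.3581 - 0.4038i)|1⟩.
(-0.4038 - 0.3581i)|0⟩ - 0.8419i|1⟩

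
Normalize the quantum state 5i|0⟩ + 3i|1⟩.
0.8575i|0⟩ + 0.5145i|1⟩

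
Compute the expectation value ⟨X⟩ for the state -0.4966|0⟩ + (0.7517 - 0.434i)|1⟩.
-0.7466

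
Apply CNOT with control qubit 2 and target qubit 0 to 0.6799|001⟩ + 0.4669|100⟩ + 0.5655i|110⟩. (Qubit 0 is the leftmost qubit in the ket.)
0.4669|100⟩ + 0.6799|101⟩ + 0.5655i|110⟩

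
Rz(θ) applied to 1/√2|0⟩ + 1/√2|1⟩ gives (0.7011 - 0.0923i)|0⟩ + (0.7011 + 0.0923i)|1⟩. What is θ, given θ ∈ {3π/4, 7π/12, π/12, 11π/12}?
π/12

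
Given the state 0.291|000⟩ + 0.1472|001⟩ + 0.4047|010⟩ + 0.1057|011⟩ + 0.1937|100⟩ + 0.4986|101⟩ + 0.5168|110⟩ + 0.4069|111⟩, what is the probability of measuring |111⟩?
0.1656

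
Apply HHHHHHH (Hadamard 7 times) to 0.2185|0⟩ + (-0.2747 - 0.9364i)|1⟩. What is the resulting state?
(-0.03974 - 0.6621i)|0⟩ + (0.3487 + 0.6621i)|1⟩

H² = I, so H^7 = H: a single Hadamard. With (a, b) = (0.2185, (-0.2747 - 0.9364i)), H gives ((a + b)/√2, (a − b)/√2) = ((-0.03974 - 0.6621i), (0.3487 + 0.6621i)).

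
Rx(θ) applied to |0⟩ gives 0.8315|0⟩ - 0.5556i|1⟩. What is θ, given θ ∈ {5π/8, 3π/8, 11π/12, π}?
3π/8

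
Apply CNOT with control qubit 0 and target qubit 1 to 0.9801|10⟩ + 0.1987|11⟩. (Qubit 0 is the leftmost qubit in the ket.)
0.1987|10⟩ + 0.9801|11⟩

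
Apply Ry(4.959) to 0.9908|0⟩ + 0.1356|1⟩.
-0.8648|0⟩ + 0.5022|1⟩

Ry(4.959) = [[cos(θ/2), −sin(θ/2)], [sin(θ/2), cos(θ/2)]]; θ = 4.959, cos(θ/2) ≈ -0.788707, sin(θ/2) ≈ 0.614769.
With a = amp(|0⟩) = 0.9908 and b = amp(|1⟩) = 0.1356:
new amp(|0⟩) = (-0.788707)·a + (-0.614769)·b = -0.8648
new amp(|1⟩) = (0.614769)·a + (-0.788707)·b = 0.5022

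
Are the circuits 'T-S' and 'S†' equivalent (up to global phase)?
No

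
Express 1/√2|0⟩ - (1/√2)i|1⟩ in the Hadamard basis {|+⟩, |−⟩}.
(1/2 - (1/2)i)|+⟩ + (1/2 + (1/2)i)|−⟩

With |ψ⟩ = α|0⟩ + β|1⟩, the Hadamard-basis coefficients are ⟨+|ψ⟩ = (α + β)/√2 and ⟨−|ψ⟩ = (α − β)/√2.
Here α = 1/√2, β = -(1/√2)i: (α + β)/√2 = (1/2 - (1/2)i), (α − β)/√2 = (1/2 + (1/2)i).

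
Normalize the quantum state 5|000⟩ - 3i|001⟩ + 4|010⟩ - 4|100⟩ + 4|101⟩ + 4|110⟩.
0.5051|000⟩ - 0.303i|001⟩ + 0.4041|010⟩ - 0.4041|100⟩ + 0.4041|101⟩ + 0.4041|110⟩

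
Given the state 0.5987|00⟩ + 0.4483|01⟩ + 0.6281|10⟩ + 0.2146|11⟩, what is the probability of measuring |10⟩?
0.3945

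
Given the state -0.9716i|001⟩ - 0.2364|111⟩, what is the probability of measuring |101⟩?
0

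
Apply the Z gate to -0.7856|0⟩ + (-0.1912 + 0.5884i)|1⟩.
-0.7856|0⟩ + (0.1912 - 0.5884i)|1⟩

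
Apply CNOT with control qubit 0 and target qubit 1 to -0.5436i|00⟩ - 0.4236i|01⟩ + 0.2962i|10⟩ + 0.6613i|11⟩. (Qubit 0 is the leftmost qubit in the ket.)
-0.5436i|00⟩ - 0.4236i|01⟩ + 0.6613i|10⟩ + 0.2962i|11⟩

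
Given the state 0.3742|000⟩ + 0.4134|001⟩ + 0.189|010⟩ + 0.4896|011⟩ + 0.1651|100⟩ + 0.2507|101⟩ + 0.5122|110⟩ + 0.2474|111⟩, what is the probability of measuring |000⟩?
0.14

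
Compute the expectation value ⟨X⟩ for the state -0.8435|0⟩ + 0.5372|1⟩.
-0.9063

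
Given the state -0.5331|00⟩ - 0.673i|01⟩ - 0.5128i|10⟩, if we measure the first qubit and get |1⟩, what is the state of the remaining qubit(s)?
-i|0⟩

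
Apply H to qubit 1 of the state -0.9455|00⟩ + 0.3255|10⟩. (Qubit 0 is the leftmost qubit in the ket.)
-0.6686|00⟩ - 0.6686|01⟩ + 0.2302|10⟩ + 0.2302|11⟩

H on qubit 1 mixes each pair of kets that differ only in qubit 1: amplitudes (a, b) of (|…0…⟩, |…1…⟩) become ((a + b)/√2, (a − b)/√2). Kets absent from the input have amplitude 0.
(|00⟩, |01⟩): (a, b) = (-0.9455, 0) → (-0.6686, -0.6686)
(|10⟩, |11⟩): (a, b) = (0.3255, 0) → (0.2302, 0.2302)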